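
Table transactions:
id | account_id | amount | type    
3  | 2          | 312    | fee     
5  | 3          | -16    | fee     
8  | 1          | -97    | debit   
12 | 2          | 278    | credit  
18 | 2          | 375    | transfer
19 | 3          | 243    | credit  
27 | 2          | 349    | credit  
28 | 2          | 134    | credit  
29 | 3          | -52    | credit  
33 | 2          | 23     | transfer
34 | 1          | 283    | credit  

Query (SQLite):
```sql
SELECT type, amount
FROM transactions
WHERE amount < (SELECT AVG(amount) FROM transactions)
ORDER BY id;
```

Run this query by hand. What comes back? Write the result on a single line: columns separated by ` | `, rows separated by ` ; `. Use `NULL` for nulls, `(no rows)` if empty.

fee | -16 ; debit | -97 ; credit | 134 ; credit | -52 ; transfer | 23

Scalar subquery: AVG(amount) over all transactions rows = 166.545455 (≈; comparison uses full precision).
Keep rows where amount < that value.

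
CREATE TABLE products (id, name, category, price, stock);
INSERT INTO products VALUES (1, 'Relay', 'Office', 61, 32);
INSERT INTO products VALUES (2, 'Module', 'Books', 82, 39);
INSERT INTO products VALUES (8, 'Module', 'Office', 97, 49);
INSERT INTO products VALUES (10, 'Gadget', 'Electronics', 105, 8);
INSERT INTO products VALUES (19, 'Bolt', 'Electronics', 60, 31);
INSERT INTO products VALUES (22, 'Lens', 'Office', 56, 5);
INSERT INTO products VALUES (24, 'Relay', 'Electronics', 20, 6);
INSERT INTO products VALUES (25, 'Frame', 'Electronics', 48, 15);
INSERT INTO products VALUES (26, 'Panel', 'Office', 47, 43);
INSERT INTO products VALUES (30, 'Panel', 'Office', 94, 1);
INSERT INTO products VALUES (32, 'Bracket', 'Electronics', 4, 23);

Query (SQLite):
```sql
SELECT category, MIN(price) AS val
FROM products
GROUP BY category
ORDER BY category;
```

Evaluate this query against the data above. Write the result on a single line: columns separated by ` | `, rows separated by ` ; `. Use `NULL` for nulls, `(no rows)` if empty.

Partition products by category; compute MIN(price) within each group.
  Books: ids {2} → MIN(price)=82
  Electronics: ids {10, 19, 24, 25, 32} → MIN(price)=4
  Office: ids {1, 8, 22, 26, 30} → MIN(price)=47

Books | 82 ; Electronics | 4 ; Office | 47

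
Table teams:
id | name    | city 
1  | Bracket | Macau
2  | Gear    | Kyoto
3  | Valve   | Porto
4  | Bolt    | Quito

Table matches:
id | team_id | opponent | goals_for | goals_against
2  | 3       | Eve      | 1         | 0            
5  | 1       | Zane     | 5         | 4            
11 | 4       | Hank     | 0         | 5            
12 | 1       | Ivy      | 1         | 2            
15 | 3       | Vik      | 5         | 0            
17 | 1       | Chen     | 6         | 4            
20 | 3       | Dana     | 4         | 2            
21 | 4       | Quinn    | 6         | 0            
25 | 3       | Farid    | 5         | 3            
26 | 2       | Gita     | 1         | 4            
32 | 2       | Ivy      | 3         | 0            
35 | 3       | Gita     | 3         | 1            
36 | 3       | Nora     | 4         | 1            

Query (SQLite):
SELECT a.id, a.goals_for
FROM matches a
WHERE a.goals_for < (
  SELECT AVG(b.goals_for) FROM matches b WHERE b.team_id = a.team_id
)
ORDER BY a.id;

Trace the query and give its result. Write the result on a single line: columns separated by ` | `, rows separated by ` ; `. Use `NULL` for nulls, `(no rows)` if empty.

2 | 1 ; 11 | 0 ; 12 | 1 ; 26 | 1 ; 35 | 3

For each matches row a, compute AVG(goals_for) over rows sharing a.team_id.
Keep row a if a.goals_for < that per-group AVG.
  team_id=1: AVG(goals_for) = 4.0
  team_id=2: AVG(goals_for) = 2.0
  team_id=3: AVG(goals_for) = 3.666667
  team_id=4: AVG(goals_for) = 3.0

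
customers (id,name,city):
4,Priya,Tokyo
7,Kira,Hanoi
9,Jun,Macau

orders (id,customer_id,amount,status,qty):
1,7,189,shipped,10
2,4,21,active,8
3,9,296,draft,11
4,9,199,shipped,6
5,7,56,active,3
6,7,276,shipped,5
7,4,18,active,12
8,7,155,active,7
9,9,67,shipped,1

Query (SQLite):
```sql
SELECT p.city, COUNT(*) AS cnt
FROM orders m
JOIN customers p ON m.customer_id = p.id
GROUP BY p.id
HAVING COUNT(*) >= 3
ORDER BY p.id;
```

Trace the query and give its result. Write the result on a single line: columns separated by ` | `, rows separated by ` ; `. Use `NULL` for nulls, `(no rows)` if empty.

Join each orders row to its customers via customer_id.
Group joined rows by customers.id; compute COUNT(*) per group.
HAVING: keep groups with count ≥ 3.
  4: ids {2, 7} → COUNT(*)=2
  7: ids {1, 5, 6, 8} → COUNT(*)=4
  9: ids {3, 4, 9} → COUNT(*)=3

Hanoi | 4 ; Macau | 3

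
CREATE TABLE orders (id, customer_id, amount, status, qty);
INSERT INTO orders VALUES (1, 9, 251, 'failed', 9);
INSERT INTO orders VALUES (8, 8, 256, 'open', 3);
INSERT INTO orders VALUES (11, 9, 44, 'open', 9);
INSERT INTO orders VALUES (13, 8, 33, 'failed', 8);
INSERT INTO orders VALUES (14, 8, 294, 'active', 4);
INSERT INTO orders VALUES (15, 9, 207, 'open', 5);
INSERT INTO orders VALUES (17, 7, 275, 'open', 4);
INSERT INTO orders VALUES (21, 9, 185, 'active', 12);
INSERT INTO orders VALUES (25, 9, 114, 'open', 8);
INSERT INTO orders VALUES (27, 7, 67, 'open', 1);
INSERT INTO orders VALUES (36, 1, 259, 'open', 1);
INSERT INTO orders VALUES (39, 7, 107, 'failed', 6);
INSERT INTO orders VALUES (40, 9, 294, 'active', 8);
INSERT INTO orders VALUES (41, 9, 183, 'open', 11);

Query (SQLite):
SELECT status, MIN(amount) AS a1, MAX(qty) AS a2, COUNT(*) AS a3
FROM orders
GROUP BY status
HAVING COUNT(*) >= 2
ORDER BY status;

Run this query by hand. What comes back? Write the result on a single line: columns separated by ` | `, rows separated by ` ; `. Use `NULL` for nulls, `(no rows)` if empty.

active | 185 | 12 | 3 ; failed | 33 | 9 | 3 ; open | 44 | 11 | 8

Group orders by status.
Per group compute: MIN(amount), MAX(qty), COUNT(*).
HAVING: drop groups with fewer than 2 rows.
  active: ids {14, 21, 40} → MIN(amount)=185, MAX(qty)=12, COUNT(*)=3
  failed: ids {1, 13, 39} → MIN(amount)=33, MAX(qty)=9, COUNT(*)=3
  open: ids {8, 11, 15, 17, 25, 27, 36, 41} → MIN(amount)=44, MAX(qty)=11, COUNT(*)=8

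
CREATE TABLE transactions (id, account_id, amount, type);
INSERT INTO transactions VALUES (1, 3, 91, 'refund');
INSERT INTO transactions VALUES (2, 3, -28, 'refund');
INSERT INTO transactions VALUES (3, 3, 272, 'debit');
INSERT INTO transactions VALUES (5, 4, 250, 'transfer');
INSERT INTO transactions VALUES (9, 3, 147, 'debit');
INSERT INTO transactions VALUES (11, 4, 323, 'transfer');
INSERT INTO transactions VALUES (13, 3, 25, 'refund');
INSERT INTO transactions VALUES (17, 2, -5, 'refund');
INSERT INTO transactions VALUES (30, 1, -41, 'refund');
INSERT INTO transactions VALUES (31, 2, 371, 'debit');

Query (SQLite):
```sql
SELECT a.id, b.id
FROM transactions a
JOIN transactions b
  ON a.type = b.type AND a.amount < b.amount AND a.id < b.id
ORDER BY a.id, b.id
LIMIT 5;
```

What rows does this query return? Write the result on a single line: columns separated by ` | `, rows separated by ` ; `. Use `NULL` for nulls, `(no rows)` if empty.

2 | 13 ; 2 | 17 ; 3 | 31 ; 5 | 11 ; 9 | 31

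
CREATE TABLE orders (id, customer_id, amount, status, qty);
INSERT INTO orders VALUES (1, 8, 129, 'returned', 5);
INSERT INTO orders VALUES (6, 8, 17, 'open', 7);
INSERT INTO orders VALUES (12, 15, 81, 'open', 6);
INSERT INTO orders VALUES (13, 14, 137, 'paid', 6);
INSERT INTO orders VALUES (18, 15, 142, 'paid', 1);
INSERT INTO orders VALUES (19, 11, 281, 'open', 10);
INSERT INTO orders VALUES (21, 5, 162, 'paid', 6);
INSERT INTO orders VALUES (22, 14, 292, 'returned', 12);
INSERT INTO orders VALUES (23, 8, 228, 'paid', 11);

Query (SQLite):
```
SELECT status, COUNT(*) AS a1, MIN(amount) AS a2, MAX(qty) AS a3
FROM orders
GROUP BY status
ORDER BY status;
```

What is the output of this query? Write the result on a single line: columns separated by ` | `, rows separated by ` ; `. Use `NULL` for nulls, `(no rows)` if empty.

open | 3 | 17 | 10 ; paid | 4 | 137 | 11 ; returned | 2 | 129 | 12

Group orders by status.
Per group compute: COUNT(*), MIN(amount), MAX(qty).
  open: ids {6, 12, 19} → COUNT(*)=3, MIN(amount)=17, MAX(qty)=10
  paid: ids {13, 18, 21, 23} → COUNT(*)=4, MIN(amount)=137, MAX(qty)=11
  returned: ids {1, 22} → COUNT(*)=2, MIN(amount)=129, MAX(qty)=12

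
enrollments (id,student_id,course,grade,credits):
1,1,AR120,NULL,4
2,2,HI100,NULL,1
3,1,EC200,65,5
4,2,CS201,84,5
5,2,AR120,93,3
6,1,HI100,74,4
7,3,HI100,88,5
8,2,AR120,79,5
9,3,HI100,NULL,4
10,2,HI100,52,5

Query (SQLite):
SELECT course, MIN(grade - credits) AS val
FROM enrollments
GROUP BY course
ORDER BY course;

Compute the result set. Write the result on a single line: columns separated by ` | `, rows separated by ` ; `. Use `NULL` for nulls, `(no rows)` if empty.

AR120 | 74 ; CS201 | 79 ; EC200 | 60 ; HI100 | 47

For each row compute grade - credits.
Group by course; take MIN of the expression per group.
  AR120: ids {1, 5, 8} → MIN(grade - credits)=74
  CS201: ids {4} → MIN(grade - credits)=79
  EC200: ids {3} → MIN(grade - credits)=60
  HI100: ids {2, 6, 7, 9, 10} → MIN(grade - credits)=47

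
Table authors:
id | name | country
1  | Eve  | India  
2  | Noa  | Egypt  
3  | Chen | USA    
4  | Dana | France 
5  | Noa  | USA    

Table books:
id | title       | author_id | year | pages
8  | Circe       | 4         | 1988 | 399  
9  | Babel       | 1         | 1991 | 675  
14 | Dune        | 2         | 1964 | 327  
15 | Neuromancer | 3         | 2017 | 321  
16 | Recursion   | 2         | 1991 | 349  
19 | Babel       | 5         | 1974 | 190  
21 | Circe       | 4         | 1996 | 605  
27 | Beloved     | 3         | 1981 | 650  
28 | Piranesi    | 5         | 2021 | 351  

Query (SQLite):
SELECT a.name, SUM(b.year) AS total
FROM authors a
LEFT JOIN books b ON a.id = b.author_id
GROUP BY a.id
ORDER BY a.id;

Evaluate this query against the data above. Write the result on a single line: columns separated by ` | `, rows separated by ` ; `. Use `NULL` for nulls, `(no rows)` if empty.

LEFT JOIN keeps every authors row; unmatched ones get NULL for books columns.
Group by authors.id and compute SUM(b.year). SUM over an all-NULL group is NULL.
  1: ids {9} → SUM(b.year)=1991
  2: ids {14, 16} → SUM(b.year)=3955
  3: ids {15, 27} → SUM(b.year)=3998
  4: ids {8, 21} → SUM(b.year)=3984
  5: ids {19, 28} → SUM(b.year)=3995

Eve | 1991 ; Noa | 3955 ; Chen | 3998 ; Dana | 3984 ; Noa | 3995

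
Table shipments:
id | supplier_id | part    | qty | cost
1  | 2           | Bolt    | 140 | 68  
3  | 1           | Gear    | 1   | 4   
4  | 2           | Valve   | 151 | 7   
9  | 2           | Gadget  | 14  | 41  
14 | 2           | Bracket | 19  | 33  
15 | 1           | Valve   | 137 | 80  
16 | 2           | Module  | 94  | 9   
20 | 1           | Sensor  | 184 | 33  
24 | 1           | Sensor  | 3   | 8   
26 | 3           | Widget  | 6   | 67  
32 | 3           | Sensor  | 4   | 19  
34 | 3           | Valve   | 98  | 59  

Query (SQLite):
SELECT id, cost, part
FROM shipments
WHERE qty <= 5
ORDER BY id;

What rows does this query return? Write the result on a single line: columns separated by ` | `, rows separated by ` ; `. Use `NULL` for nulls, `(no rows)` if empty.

3 | 4 | Gear ; 24 | 8 | Sensor ; 32 | 19 | Sensor

qty <= 5: ids {3, 24, 32}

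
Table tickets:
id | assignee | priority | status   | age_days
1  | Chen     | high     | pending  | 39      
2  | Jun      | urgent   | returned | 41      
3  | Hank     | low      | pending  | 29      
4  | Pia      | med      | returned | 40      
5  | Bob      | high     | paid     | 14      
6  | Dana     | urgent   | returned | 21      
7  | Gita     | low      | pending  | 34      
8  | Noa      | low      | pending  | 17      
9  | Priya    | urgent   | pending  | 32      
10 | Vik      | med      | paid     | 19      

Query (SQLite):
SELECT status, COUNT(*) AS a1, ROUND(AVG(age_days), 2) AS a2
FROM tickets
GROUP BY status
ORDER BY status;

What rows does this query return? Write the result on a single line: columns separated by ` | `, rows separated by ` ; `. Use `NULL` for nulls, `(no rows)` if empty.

Group tickets by status.
Per group compute: COUNT(*), ROUND(AVG(age_days), 2).
  paid: ids {5, 10} → COUNT(*)=2, ROUND(AVG(age_days), 2)=16.5
  pending: ids {1, 3, 7, 8, 9} → COUNT(*)=5, ROUND(AVG(age_days), 2)=30.2
  returned: ids {2, 4, 6} → COUNT(*)=3, ROUND(AVG(age_days), 2)=34

paid | 2 | 16.5 ; pending | 5 | 30.2 ; returned | 3 | 34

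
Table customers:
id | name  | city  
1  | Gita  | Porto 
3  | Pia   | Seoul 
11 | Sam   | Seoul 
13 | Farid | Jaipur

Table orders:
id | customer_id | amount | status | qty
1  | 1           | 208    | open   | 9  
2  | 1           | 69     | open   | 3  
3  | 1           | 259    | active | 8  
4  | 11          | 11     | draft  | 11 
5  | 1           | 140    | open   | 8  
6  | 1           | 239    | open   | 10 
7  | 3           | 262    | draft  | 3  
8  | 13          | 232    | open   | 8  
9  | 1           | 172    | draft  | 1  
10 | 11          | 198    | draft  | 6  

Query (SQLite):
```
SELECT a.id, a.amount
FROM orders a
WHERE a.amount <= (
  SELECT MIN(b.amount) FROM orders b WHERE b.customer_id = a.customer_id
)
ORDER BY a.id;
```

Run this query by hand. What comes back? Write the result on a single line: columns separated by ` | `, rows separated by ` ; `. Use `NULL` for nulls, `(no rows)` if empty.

2 | 69 ; 4 | 11 ; 7 | 262 ; 8 | 232

For each orders row a, compute MIN(amount) over rows sharing a.customer_id.
Keep row a if a.amount <= that per-group MIN.
  customer_id=1: MIN(amount) = 69
  customer_id=3: MIN(amount) = 262
  customer_id=11: MIN(amount) = 11
  customer_id=13: MIN(amount) = 232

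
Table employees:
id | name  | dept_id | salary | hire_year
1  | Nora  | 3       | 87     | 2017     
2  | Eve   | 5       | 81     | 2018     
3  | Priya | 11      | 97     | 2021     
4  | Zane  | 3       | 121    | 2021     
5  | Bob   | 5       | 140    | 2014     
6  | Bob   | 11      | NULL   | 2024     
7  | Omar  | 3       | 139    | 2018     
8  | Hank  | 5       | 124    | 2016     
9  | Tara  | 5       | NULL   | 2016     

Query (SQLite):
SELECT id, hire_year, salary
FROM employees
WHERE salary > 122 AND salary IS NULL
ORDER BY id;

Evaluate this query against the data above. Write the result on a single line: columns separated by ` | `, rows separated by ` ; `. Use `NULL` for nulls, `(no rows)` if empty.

salary > 122: ids {5, 7, 8}
salary IS NULL: ids {6, 9}
Combine with AND.

(no rows)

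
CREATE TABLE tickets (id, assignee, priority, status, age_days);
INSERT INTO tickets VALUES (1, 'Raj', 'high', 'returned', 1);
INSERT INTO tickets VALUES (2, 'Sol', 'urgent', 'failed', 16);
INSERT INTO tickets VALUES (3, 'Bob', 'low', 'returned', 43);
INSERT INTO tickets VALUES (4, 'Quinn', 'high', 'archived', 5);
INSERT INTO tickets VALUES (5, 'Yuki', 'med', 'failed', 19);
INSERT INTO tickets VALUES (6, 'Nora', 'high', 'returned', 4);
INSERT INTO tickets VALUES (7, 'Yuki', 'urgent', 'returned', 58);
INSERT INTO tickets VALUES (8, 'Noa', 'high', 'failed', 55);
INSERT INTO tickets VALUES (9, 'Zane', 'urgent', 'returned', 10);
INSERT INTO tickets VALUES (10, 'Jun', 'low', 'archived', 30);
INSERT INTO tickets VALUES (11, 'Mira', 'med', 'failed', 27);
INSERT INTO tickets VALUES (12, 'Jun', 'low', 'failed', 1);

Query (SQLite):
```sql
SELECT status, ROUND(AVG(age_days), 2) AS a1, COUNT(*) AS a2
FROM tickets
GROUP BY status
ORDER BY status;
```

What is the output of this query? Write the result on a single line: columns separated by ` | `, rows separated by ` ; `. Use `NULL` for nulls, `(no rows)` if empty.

archived | 17.5 | 2 ; failed | 23.6 | 5 ; returned | 23.2 | 5

Group tickets by status.
Per group compute: ROUND(AVG(age_days), 2), COUNT(*).
  archived: ids {4, 10} → ROUND(AVG(age_days), 2)=17.5, COUNT(*)=2
  failed: ids {2, 5, 8, 11, 12} → ROUND(AVG(age_days), 2)=23.6, COUNT(*)=5
  returned: ids {1, 3, 6, 7, 9} → ROUND(AVG(age_days), 2)=23.2, COUNT(*)=5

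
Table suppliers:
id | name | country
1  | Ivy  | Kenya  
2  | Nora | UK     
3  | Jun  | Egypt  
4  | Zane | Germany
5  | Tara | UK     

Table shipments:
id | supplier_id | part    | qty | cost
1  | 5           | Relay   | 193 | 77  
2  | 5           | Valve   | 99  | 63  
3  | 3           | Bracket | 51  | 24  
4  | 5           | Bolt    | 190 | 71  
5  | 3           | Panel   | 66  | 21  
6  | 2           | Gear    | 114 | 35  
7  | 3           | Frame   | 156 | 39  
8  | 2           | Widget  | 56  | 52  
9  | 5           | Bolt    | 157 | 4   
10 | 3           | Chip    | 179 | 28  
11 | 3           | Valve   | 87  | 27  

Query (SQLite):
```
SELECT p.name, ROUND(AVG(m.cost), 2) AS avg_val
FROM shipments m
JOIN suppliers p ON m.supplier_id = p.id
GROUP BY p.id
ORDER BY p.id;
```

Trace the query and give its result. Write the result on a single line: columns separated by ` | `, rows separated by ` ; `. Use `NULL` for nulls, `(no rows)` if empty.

Join each shipments row to its suppliers via supplier_id.
Group joined rows by suppliers.id; compute ROUND(AVG(m.cost), 2) per group.
  2: ids {6, 8} → ROUND(AVG(m.cost), 2)=43.5
  3: ids {3, 5, 7, 10, 11} → ROUND(AVG(m.cost), 2)=27.8
  5: ids {1, 2, 4, 9} → ROUND(AVG(m.cost), 2)=53.75

Nora | 43.5 ; Jun | 27.8 ; Tara | 53.75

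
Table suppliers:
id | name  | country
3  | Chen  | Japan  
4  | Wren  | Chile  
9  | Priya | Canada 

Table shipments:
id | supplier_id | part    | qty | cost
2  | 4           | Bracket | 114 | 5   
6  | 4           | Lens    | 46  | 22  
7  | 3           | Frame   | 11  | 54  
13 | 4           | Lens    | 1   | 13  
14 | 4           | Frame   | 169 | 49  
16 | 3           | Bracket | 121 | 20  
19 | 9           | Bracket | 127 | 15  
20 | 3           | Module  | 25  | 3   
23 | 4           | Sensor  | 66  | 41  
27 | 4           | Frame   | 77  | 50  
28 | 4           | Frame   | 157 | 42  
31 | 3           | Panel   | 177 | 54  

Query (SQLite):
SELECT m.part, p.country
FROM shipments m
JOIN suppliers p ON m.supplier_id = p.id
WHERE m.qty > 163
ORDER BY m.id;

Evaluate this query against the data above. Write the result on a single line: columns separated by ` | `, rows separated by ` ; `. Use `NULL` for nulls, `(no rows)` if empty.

Each shipments row matches the suppliers row where supplier_id = suppliers.id.
Then keep rows with m.qty > 163.

Frame | Chile ; Panel | Japan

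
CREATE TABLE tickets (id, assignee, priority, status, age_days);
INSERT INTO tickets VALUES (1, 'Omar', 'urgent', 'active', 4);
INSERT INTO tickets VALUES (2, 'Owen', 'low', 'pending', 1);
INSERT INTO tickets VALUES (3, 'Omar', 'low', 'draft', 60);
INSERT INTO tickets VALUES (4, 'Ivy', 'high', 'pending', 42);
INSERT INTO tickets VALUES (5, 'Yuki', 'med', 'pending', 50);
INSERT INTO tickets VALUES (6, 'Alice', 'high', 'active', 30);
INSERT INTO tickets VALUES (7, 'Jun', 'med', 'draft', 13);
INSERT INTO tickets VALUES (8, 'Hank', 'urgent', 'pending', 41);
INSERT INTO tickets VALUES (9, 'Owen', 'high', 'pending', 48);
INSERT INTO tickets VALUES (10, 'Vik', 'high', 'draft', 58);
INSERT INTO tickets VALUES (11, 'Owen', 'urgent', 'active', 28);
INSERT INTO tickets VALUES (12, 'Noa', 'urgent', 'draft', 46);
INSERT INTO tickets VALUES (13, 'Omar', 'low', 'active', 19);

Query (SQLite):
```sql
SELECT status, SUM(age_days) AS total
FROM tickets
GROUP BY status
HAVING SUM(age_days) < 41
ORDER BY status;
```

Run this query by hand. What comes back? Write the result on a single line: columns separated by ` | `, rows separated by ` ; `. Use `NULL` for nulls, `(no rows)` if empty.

(no rows)

Partition tickets by status; compute SUM(age_days) within each group.
HAVING: keep groups where SUM(age_days) < 41.
  active: ids {1, 6, 11, 13} → SUM(age_days)=81
  draft: ids {3, 7, 10, 12} → SUM(age_days)=177
  pending: ids {2, 4, 5, 8, 9} → SUM(age_days)=182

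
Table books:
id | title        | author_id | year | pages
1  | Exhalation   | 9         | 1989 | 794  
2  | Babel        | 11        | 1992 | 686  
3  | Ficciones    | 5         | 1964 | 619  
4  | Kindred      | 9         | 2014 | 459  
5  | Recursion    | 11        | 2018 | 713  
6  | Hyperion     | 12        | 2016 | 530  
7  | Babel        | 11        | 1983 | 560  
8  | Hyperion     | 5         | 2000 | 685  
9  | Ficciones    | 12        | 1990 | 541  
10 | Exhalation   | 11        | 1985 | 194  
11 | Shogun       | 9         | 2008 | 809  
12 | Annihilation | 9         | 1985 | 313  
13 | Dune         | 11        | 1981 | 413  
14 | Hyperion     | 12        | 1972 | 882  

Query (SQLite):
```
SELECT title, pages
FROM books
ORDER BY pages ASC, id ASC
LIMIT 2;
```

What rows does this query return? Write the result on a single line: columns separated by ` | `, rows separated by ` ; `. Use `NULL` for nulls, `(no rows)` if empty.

Exhalation | 194 ; Annihilation | 313

Sort by pages asc, tiebreak id asc: (194, id=10), (313, id=12), (413, id=13), (459, id=4), (530, id=6) …. Take first 2.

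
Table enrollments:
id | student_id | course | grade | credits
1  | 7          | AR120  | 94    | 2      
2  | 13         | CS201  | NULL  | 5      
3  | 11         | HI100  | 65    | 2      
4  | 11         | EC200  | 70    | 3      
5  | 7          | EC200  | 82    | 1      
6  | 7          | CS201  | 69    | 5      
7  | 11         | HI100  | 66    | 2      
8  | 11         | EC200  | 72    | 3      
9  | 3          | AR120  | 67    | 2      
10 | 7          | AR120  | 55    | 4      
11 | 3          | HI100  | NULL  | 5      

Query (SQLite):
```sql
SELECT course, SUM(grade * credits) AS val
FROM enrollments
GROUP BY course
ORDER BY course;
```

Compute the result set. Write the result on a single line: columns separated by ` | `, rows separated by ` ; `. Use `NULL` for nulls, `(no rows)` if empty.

For each row compute grade * credits.
Group by course; take SUM of the expression per group.
  AR120: ids {1, 9, 10} → SUM(grade * credits)=542
  CS201: ids {2, 6} → SUM(grade * credits)=345
  EC200: ids {4, 5, 8} → SUM(grade * credits)=508
  HI100: ids {3, 7, 11} → SUM(grade * credits)=262

AR120 | 542 ; CS201 | 345 ; EC200 | 508 ; HI100 | 262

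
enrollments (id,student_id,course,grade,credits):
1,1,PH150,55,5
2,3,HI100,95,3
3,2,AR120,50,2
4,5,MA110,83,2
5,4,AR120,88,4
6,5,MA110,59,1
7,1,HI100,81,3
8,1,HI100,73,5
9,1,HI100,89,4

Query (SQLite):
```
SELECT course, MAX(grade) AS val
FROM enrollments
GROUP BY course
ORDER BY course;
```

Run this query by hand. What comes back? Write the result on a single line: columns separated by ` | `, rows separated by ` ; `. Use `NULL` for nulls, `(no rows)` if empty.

Partition enrollments by course; compute MAX(grade) within each group.
  AR120: ids {3, 5} → MAX(grade)=88
  HI100: ids {2, 7, 8, 9} → MAX(grade)=95
  MA110: ids {4, 6} → MAX(grade)=83
  PH150: ids {1} → MAX(grade)=55

AR120 | 88 ; HI100 | 95 ; MA110 | 83 ; PH150 | 55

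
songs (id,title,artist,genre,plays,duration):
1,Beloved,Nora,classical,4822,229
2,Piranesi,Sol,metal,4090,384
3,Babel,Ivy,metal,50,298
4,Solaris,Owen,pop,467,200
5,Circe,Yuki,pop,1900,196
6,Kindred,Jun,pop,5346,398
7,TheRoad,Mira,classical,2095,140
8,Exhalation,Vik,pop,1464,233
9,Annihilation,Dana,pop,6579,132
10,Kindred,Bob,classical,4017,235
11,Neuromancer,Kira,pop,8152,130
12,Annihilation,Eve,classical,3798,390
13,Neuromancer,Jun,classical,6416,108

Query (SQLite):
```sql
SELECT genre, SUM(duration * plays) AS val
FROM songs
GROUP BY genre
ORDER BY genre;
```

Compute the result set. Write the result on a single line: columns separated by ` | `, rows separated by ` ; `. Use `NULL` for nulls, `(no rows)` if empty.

For each row compute duration * plays.
Group by genre; take SUM of the expression per group.
  classical: ids {1, 7, 10, 12, 13} → SUM(duration * plays)=4515681
  metal: ids {2, 3} → SUM(duration * plays)=1585460
  pop: ids {4, 5, 6, 8, 9, 11} → SUM(duration * plays)=4862808

classical | 4515681 ; metal | 1585460 ; pop | 4862808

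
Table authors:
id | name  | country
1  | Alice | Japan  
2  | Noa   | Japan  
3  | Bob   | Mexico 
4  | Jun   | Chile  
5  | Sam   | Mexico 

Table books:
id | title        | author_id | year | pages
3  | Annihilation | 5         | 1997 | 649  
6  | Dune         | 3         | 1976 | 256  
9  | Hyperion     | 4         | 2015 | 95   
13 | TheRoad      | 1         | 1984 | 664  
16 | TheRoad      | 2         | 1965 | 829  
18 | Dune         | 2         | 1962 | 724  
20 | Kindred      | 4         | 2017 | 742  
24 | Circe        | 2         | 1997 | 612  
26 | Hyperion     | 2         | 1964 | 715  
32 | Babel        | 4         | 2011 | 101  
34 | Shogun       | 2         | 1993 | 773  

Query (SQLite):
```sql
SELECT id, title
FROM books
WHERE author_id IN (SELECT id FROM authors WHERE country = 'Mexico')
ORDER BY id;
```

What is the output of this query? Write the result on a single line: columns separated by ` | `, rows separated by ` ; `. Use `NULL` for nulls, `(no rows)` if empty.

3 | Annihilation ; 6 | Dune

Inner query: authors.id where country = 'Mexico'.
Outer: keep books rows whose author_id is in that set.
Inner query → {3, 5}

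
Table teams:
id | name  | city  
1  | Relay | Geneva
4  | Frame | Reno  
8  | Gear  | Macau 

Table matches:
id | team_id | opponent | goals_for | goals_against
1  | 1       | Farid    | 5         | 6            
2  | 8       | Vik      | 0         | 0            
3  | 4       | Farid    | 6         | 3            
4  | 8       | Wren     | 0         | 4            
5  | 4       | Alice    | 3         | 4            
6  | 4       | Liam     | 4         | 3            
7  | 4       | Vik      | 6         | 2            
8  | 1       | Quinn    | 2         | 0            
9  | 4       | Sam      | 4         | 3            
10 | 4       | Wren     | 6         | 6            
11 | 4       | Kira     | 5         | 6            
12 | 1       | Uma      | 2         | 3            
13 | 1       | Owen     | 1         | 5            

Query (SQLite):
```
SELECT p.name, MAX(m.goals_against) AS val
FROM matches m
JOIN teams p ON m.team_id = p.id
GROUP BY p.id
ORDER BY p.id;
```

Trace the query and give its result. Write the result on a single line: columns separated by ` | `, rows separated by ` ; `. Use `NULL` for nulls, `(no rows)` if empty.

Join each matches row to its teams via team_id.
Group joined rows by teams.id; compute MAX(m.goals_against) per group.
  1: ids {1, 8, 12, 13} → MAX(m.goals_against)=6
  4: ids {3, 5, 6, 7, 9, 10, 11} → MAX(m.goals_against)=6
  8: ids {2, 4} → MAX(m.goals_against)=4

Relay | 6 ; Frame | 6 ; Gear | 4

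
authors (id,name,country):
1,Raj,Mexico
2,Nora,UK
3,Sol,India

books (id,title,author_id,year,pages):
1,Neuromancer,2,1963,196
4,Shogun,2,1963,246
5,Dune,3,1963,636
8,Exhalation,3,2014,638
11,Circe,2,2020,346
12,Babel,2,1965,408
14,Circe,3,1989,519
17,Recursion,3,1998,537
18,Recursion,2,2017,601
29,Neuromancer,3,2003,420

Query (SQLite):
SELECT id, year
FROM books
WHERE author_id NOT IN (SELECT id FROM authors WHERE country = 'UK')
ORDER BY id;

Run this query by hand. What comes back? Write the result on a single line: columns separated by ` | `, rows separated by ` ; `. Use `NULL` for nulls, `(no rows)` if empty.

Inner query: authors.id where country = 'UK'.
Outer: keep books rows whose author_id is not in that set.
Inner query → {2}

5 | 1963 ; 8 | 2014 ; 14 | 1989 ; 17 | 1998 ; 29 | 2003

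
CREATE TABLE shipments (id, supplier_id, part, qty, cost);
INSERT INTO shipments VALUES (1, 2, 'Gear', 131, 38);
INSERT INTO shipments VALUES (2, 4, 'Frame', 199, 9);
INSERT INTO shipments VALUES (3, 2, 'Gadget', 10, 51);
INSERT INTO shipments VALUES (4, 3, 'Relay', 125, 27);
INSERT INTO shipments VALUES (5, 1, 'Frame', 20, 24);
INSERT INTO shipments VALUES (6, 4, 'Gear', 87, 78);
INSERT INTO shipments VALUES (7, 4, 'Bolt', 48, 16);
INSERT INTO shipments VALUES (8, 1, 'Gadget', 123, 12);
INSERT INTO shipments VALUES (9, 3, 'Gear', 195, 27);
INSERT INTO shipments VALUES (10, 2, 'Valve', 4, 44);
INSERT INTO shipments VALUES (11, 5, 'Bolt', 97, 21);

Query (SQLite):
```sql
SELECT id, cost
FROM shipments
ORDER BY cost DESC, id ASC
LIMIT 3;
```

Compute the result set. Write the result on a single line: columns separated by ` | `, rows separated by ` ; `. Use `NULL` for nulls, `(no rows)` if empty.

Sort by cost desc, tiebreak id asc: (78, id=6), (51, id=3), (44, id=10), (38, id=1), (27, id=4), (27, id=9) …. Take first 3.

6 | 78 ; 3 | 51 ; 10 | 44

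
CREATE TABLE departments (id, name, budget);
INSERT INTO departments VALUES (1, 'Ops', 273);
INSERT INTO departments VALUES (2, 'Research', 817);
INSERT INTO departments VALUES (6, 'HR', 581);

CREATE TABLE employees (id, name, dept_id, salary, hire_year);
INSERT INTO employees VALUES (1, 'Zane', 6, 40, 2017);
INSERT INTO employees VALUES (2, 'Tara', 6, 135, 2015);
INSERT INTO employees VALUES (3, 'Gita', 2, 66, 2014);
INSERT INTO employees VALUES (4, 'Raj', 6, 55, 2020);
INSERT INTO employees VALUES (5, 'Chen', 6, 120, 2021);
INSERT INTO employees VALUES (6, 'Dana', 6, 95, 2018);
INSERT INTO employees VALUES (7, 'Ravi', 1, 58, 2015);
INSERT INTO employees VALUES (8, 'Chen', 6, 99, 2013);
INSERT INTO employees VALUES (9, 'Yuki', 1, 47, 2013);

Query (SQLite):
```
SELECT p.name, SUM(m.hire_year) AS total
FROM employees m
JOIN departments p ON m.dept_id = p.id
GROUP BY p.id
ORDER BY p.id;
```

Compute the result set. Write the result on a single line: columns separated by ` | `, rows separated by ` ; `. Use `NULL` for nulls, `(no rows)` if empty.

Ops | 4028 ; Research | 2014 ; HR | 12104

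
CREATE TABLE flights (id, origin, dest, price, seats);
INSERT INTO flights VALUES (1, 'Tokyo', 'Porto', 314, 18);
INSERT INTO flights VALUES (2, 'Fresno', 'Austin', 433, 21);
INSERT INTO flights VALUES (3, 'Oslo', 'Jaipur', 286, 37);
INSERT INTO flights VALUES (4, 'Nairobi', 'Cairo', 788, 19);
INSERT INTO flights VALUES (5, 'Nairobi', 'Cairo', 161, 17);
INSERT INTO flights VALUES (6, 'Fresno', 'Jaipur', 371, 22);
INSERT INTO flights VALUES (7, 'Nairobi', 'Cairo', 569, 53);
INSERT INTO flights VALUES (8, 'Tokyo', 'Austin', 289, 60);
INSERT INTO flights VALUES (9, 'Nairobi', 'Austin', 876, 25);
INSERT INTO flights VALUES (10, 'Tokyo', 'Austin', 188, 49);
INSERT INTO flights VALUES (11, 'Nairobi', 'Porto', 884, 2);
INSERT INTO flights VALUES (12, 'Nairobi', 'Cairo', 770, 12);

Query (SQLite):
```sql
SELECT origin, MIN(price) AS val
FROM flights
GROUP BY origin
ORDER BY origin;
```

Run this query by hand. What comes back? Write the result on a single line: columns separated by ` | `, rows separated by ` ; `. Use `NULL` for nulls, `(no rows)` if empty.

Fresno | 371 ; Nairobi | 161 ; Oslo | 286 ; Tokyo | 188

Partition flights by origin; compute MIN(price) within each group.
  Fresno: ids {2, 6} → MIN(price)=371
  Nairobi: ids {4, 5, 7, 9, 11, 12} → MIN(price)=161
  Oslo: ids {3} → MIN(price)=286
  Tokyo: ids {1, 8, 10} → MIN(price)=188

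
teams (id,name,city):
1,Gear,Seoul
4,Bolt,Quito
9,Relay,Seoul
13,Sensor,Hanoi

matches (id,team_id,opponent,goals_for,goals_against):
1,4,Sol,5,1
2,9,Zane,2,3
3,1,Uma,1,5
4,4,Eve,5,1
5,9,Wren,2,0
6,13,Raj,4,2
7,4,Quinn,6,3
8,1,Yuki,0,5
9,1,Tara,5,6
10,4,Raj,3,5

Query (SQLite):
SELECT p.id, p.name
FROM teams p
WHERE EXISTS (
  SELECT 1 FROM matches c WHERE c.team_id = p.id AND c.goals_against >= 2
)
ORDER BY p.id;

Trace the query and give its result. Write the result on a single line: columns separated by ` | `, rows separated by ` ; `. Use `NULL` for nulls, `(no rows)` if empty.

For each teams row, check whether any matches with matching team_id has goals_against >= 2.
Keep rows where that is true.

1 | Gear ; 4 | Bolt ; 9 | Relay ; 13 | Sensor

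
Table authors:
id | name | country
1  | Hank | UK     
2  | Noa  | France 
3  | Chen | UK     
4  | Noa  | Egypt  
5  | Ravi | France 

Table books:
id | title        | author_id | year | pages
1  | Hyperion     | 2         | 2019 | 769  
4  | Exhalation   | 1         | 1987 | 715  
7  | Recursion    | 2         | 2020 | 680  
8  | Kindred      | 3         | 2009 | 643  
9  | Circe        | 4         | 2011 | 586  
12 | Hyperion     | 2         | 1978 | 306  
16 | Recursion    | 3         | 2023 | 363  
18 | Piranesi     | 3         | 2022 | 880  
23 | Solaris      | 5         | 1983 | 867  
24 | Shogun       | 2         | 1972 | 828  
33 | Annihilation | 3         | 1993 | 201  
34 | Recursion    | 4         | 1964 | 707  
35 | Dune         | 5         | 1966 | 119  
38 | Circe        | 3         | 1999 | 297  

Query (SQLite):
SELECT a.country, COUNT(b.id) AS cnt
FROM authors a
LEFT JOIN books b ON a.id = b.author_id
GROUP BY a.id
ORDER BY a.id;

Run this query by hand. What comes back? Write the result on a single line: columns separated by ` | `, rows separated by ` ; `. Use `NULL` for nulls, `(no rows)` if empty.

LEFT JOIN keeps every authors row; unmatched ones get NULL for books columns.
Group by authors.id and compute COUNT(b.id). COUNT(col) of an all-NULL group is 0.
  1: ids {4} → COUNT(b.id)=1
  2: ids {1, 7, 12, 24} → COUNT(b.id)=4
  3: ids {8, 16, 18, 33, 38} → COUNT(b.id)=5
  4: ids {9, 34} → COUNT(b.id)=2
  5: ids {23, 35} → COUNT(b.id)=2

UK | 1 ; France | 4 ; UK | 5 ; Egypt | 2 ; France | 2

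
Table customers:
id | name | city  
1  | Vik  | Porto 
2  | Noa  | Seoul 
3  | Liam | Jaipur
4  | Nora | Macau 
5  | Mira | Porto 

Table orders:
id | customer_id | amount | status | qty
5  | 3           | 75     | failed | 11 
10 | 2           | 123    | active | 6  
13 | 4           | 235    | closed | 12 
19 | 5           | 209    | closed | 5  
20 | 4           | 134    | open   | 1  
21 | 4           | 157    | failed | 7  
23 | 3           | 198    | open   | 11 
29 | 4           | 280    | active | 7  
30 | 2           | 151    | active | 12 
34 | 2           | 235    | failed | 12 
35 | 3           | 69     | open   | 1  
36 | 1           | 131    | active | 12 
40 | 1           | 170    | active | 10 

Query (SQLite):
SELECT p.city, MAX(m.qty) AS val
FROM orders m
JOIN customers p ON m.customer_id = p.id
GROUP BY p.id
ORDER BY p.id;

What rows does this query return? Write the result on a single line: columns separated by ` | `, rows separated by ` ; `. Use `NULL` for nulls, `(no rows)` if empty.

Porto | 12 ; Seoul | 12 ; Jaipur | 11 ; Macau | 12 ; Porto | 5

Join each orders row to its customers via customer_id.
Group joined rows by customers.id; compute MAX(m.qty) per group.
  1: ids {36, 40} → MAX(m.qty)=12
  2: ids {10, 30, 34} → MAX(m.qty)=12
  3: ids {5, 23, 35} → MAX(m.qty)=11
  4: ids {13, 20, 21, 29} → MAX(m.qty)=12
  5: ids {19} → MAX(m.qty)=5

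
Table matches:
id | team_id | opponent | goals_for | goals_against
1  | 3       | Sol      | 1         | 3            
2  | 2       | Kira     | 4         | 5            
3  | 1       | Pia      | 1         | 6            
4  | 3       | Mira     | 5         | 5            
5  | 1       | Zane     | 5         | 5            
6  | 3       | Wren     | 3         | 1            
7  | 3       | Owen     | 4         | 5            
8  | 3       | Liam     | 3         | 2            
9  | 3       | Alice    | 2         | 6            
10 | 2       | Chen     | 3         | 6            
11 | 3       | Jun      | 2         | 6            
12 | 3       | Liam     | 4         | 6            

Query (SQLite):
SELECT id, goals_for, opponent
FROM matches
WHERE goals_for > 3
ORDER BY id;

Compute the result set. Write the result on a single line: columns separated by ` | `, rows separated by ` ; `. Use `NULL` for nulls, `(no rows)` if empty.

2 | 4 | Kira ; 4 | 5 | Mira ; 5 | 5 | Zane ; 7 | 4 | Owen ; 12 | 4 | Liam

goals_for > 3: ids {2, 4, 5, 7, 12}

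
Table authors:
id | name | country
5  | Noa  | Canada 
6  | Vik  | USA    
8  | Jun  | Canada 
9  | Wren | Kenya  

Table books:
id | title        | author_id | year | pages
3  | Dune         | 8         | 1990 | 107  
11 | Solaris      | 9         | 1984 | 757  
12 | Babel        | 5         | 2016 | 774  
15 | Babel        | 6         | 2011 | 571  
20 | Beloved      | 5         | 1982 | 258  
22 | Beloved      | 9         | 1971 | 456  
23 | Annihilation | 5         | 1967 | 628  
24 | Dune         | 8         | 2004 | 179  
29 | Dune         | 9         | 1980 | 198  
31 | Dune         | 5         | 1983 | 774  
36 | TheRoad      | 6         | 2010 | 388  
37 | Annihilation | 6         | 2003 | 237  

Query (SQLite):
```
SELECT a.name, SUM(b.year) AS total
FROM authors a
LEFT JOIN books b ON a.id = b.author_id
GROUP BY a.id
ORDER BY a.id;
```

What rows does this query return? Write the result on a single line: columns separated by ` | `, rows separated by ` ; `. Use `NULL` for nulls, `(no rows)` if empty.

LEFT JOIN keeps every authors row; unmatched ones get NULL for books columns.
Group by authors.id and compute SUM(b.year). SUM over an all-NULL group is NULL.
  5: ids {12, 20, 23, 31} → SUM(b.year)=7948
  6: ids {15, 36, 37} → SUM(b.year)=6024
  8: ids {3, 24} → SUM(b.year)=3994
  9: ids {11, 22, 29} → SUM(b.year)=5935

Noa | 7948 ; Vik | 6024 ; Jun | 3994 ; Wren | 5935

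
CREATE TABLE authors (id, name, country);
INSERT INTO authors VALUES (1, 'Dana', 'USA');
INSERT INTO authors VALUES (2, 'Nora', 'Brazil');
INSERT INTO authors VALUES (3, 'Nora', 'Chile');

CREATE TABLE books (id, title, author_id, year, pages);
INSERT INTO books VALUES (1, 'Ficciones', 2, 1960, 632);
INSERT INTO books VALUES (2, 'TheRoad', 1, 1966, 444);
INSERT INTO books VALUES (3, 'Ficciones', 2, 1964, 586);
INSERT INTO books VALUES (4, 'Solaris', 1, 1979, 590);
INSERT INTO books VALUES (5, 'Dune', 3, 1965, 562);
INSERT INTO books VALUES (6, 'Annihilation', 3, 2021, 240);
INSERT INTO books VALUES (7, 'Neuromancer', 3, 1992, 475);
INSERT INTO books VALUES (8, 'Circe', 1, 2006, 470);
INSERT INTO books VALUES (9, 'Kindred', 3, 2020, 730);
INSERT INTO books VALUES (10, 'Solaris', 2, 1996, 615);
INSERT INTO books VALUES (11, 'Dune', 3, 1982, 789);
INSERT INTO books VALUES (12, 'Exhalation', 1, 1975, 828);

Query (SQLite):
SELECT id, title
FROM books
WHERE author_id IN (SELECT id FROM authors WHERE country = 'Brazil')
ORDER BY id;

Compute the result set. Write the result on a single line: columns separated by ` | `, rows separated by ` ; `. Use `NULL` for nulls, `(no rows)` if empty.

Inner query: authors.id where country = 'Brazil'.
Outer: keep books rows whose author_id is in that set.
Inner query → {2}

1 | Ficciones ; 3 | Ficciones ; 10 | Solaris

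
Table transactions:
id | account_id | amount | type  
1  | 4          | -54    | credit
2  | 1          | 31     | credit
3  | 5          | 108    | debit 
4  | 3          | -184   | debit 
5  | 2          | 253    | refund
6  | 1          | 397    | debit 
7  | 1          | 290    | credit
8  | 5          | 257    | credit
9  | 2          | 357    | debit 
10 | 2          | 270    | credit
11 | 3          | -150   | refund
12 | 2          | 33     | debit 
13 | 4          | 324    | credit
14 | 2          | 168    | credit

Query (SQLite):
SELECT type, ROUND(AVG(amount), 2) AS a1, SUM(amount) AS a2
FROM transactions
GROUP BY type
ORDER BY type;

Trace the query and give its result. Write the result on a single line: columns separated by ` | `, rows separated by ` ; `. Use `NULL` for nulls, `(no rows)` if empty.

Group transactions by type.
Per group compute: ROUND(AVG(amount), 2), SUM(amount).
  credit: ids {1, 2, 7, 8, 10, 13, 14} → ROUND(AVG(amount), 2)=183.71, SUM(amount)=1286
  debit: ids {3, 4, 6, 9, 12} → ROUND(AVG(amount), 2)=142.2, SUM(amount)=711
  refund: ids {5, 11} → ROUND(AVG(amount), 2)=51.5, SUM(amount)=103

credit | 183.71 | 1286 ; debit | 142.2 | 711 ; refund | 51.5 | 103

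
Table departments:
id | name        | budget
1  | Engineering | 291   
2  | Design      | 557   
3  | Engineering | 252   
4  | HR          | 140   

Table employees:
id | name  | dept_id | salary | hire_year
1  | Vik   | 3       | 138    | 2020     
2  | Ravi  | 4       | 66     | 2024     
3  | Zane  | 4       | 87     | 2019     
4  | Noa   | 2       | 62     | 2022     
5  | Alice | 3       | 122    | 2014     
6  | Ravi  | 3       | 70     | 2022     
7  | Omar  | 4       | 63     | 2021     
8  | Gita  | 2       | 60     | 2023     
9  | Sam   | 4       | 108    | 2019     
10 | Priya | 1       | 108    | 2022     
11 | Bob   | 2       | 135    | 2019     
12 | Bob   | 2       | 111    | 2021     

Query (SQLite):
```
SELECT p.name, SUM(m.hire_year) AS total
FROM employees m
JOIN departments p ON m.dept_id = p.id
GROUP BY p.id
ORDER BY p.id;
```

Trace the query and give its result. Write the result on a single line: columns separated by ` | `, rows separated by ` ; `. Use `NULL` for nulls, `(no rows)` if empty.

Join each employees row to its departments via dept_id.
Group joined rows by departments.id; compute SUM(m.hire_year) per group.
  1: ids {10} → SUM(m.hire_year)=2022
  2: ids {4, 8, 11, 12} → SUM(m.hire_year)=8085
  3: ids {1, 5, 6} → SUM(m.hire_year)=6056
  4: ids {2, 3, 7, 9} → SUM(m.hire_year)=8083

Engineering | 2022 ; Design | 8085 ; Engineering | 6056 ; HR | 8083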